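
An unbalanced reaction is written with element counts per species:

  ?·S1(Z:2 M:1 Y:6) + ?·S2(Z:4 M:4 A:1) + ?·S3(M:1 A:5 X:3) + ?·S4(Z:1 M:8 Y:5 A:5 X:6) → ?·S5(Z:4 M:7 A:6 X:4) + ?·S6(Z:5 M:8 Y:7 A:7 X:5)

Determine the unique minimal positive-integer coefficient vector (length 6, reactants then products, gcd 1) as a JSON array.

Z: 3·2+4·4+4·0+2·1 = 24 | 1·4+4·5 = 24
M: 3·1+4·4+4·1+2·8 = 39 | 1·7+4·8 = 39
Y: 3·6+4·0+4·0+2·5 = 28 | 1·0+4·7 = 28
A: 3·0+4·1+4·5+2·5 = 34 | 1·6+4·7 = 34
X: 3·0+4·0+4·3+2·6 = 24 | 1·4+4·5 = 24
gcd(3,4,4,2,1,4) = 1

Coefficients: [3, 4, 4, 2, 1, 4]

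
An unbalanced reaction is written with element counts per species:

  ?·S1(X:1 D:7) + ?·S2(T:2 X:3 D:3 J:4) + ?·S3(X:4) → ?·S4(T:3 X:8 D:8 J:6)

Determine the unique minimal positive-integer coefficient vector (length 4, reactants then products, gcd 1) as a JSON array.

T: 2·0+6·2+3·0 = 12 | 4·3 = 12
X: 2·1+6·3+3·4 = 32 | 4·8 = 32
D: 2·7+6·3+3·0 = 32 | 4·8 = 32
J: 2·0+6·4+3·0 = 24 | 4·6 = 24
gcd(2,6,3,4) = 1

Coefficients: [2, 6, 3, 4]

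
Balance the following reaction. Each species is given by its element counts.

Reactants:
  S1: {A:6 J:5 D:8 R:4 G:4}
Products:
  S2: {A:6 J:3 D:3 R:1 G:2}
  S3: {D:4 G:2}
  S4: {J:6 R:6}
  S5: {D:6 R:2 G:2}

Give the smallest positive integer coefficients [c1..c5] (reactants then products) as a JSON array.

A: 6·6 = 36 | 6·6+3·0+2·0+3·0 = 36
J: 6·5 = 30 | 6·3+3·0+2·6+3·0 = 30
D: 6·8 = 48 | 6·3+3·4+2·0+3·6 = 48
R: 6·4 = 24 | 6·1+3·0+2·6+3·2 = 24
G: 6·4 = 24 | 6·2+3·2+2·0+3·2 = 24
gcd(6,6,3,2,3) = 1

Coefficients: [6, 6, 3, 2, 3]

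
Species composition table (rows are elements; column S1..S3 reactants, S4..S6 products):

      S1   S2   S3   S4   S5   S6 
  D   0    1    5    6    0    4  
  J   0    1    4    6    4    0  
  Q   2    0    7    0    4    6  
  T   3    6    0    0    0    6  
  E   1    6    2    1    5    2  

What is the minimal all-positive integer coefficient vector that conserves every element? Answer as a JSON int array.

D: 4·0+2·1+4·5 = 22 | 1·6+3·0+4·4 = 22
J: 4·0+2·1+4·4 = 18 | 1·6+3·4+4·0 = 18
Q: 4·2+2·0+4·7 = 36 | 1·0+3·4+4·6 = 36
T: 4·3+2·6+4·0 = 24 | 1·0+3·0+4·6 = 24
E: 4·1+2·6+4·2 = 24 | 1·1+3·5+4·2 = 24
gcd(4,2,4,1,3,4) = 1

Coefficients: [4, 2, 4, 1, 3, 4]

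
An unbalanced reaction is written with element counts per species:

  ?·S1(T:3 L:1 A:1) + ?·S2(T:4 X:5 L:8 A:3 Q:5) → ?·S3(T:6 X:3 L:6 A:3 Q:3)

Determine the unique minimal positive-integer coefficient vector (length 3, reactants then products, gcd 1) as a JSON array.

T: 6·3+3·4 = 30 | 5·6 = 30
X: 6·0+3·5 = 15 | 5·3 = 15
L: 6·1+3·8 = 30 | 5·6 = 30
A: 6·1+3·3 = 15 | 5·3 = 15
Q: 6·0+3·5 = 15 | 5·3 = 15
gcd(6,3,5) = 1

Coefficients: [6, 3, 5]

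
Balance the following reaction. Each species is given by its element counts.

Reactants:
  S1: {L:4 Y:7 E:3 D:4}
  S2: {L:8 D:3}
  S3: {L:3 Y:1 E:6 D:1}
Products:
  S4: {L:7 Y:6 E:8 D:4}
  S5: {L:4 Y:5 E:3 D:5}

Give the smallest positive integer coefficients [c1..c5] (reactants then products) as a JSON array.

Coefficients: [5, 1, 6, 6, 1]

L: 5·4+1·8+6·3 = 46 | 6·7+1·4 = 46
Y: 5·7+1·0+6·1 = 41 | 6·6+1·5 = 41
E: 5·3+1·0+6·6 = 51 | 6·8+1·3 = 51
D: 5·4+1·3+6·1 = 29 | 6·4+1·5 = 29
gcd(5,1,6,6,1) = 1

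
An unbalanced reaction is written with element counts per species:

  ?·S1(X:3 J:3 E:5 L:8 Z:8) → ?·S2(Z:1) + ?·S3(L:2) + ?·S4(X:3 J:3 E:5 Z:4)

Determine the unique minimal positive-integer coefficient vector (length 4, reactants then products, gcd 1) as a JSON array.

X: 1·3 = 3 | 4·0+4·0+1·3 = 3
J: 1·3 = 3 | 4·0+4·0+1·3 = 3
E: 1·5 = 5 | 4·0+4·0+1·5 = 5
L: 1·8 = 8 | 4·0+4·2+1·0 = 8
Z: 1·8 = 8 | 4·1+4·0+1·4 = 8
gcd(1,4,4,1) = 1

Coefficients: [1, 4, 4, 1]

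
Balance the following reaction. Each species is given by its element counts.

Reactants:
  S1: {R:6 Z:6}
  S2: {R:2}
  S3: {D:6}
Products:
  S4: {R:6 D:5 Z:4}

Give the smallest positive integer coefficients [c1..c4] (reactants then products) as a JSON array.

R: 4·6+6·2+5·0 = 36 | 6·6 = 36
D: 4·0+6·0+5·6 = 30 | 6·5 = 30
Z: 4·6+6·0+5·0 = 24 | 6·4 = 24
gcd(4,6,5,6) = 1

Coefficients: [4, 6, 5, 6]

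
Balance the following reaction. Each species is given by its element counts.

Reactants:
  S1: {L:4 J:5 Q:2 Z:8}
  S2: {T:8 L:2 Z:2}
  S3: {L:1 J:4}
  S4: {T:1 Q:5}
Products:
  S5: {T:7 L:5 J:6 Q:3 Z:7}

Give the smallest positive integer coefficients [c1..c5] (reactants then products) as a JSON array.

T: 4·0+5·8+4·0+2·1 = 42 | 6·7 = 42
L: 4·4+5·2+4·1+2·0 = 30 | 6·5 = 30
J: 4·5+5·0+4·4+2·0 = 36 | 6·6 = 36
Q: 4·2+5·0+4·0+2·5 = 18 | 6·3 = 18
Z: 4·8+5·2+4·0+2·0 = 42 | 6·7 = 42
gcd(4,5,4,2,6) = 1

Coefficients: [4, 5, 4, 2, 6]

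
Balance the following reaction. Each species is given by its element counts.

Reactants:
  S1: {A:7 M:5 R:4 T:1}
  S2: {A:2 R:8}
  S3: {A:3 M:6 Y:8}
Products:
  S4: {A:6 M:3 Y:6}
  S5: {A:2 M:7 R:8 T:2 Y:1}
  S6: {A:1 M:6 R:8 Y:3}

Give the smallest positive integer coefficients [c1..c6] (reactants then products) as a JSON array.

A: 2·7+3·2+5·3 = 35 | 5·6+1·2+3·1 = 35
M: 2·5+3·0+5·6 = 40 | 5·3+1·7+3·6 = 40
R: 2·4+3·8+5·0 = 32 | 5·0+1·8+3·8 = 32
T: 2·1+3·0+5·0 = 2 | 5·0+1·2+3·0 = 2
Y: 2·0+3·0+5·8 = 40 | 5·6+1·1+3·3 = 40
gcd(2,3,5,5,1,3) = 1

Coefficients: [2, 3, 5, 5, 1, 3]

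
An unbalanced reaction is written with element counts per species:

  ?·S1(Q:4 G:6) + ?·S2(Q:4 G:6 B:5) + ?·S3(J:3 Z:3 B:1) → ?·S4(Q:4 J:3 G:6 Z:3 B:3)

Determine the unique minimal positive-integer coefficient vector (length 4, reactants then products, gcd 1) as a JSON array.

Q: 3·4+2·4+5·0 = 20 | 5·4 = 20
J: 3·0+2·0+5·3 = 15 | 5·3 = 15
G: 3·6+2·6+5·0 = 30 | 5·6 = 30
Z: 3·0+2·0+5·3 = 15 | 5·3 = 15
B: 3·0+2·5+5·1 = 15 | 5·3 = 15
gcd(3,2,5,5) = 1

Coefficients: [3, 2, 5, 5]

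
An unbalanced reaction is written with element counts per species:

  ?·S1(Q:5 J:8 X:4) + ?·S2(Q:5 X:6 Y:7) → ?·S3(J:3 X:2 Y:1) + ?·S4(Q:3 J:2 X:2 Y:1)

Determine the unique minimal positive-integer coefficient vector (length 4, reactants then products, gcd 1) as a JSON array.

Q: 2·5+1·5 = 15 | 2·0+5·3 = 15
J: 2·8+1·0 = 16 | 2·3+5·2 = 16
X: 2·4+1·6 = 14 | 2·2+5·2 = 14
Y: 2·0+1·7 = 7 | 2·1+5·1 = 7
gcd(2,1,2,5) = 1

Coefficients: [2, 1, 2, 5]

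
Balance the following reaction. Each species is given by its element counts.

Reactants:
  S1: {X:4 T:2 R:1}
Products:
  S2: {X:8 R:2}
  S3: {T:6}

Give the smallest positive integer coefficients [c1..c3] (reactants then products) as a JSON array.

X: 6·4 = 24 | 3·8+2·0 = 24
T: 6·2 = 12 | 3·0+2·6 = 12
R: 6·1 = 6 | 3·2+2·0 = 6
gcd(6,3,2) = 1

Coefficients: [6, 3, 2]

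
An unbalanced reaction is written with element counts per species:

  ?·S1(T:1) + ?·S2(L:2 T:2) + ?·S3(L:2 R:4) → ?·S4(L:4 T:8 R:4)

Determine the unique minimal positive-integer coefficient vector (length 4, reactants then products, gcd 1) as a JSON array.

L: 6·0+1·2+1·2 = 4 | 1·4 = 4
T: 6·1+1·2+1·0 = 8 | 1·8 = 8
R: 6·0+1·0+1·4 = 4 | 1·4 = 4
gcd(6,1,1,1) = 1

Coefficients: [6, 1, 1, 1]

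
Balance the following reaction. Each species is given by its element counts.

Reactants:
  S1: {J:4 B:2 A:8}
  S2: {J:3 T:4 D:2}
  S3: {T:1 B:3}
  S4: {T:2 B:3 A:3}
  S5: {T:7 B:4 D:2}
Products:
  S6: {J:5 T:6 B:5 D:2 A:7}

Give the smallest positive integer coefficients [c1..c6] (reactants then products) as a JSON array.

J: 4·4+3·3+2·0+1·0+2·0 = 25 | 5·5 = 25
T: 4·0+3·4+2·1+1·2+2·7 = 30 | 5·6 = 30
B: 4·2+3·0+2·3+1·3+2·4 = 25 | 5·5 = 25
D: 4·0+3·2+2·0+1·0+2·2 = 10 | 5·2 = 10
A: 4·8+3·0+2·0+1·3+2·0 = 35 | 5·7 = 35
gcd(4,3,2,1,2,5) = 1

Coefficients: [4, 3, 2, 1, 2, 5]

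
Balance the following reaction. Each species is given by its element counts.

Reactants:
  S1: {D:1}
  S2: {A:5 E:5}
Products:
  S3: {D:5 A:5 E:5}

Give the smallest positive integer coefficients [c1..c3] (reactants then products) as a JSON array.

Coefficients: [5, 1, 1]

D: 5·1+1·0 = 5 | 1·5 = 5
A: 5·0+1·5 = 5 | 1·5 = 5
E: 5·0+1·5 = 5 | 1·5 = 5
gcd(5,1,1) = 1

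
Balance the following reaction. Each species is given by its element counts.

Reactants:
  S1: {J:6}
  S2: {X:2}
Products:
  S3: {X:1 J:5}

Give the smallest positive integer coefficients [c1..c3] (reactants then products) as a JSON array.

Coefficients: [5, 3, 6]

X: 5·0+3·2 = 6 | 6·1 = 6
J: 5·6+3·0 = 30 | 6·5 = 30
gcd(5,3,6) = 1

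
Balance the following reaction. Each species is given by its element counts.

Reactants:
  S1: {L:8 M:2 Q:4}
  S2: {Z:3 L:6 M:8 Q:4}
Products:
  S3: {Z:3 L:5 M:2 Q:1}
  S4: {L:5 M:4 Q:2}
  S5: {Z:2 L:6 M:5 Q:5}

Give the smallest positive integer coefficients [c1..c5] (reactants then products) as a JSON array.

Z: 5·0+6·3 = 18 | 2·3+6·0+6·2 = 18
L: 5·8+6·6 = 76 | 2·5+6·5+6·6 = 76
M: 5·2+6·8 = 58 | 2·2+6·4+6·5 = 58
Q: 5·4+6·4 = 44 | 2·1+6·2+6·5 = 44
gcd(5,6,2,6,6) = 1

Coefficients: [5, 6, 2, 6, 6]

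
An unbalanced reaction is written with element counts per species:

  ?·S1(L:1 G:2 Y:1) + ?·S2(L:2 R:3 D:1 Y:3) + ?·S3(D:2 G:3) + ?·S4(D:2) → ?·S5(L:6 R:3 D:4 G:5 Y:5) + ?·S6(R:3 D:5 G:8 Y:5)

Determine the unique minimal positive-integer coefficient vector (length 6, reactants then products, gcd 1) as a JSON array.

Coefficients: [6, 3, 2, 3, 2, 1]

L: 6·1+3·2+2·0+3·0 = 12 | 2·6+1·0 = 12
R: 6·0+3·3+2·0+3·0 = 9 | 2·3+1·3 = 9
D: 6·0+3·1+2·2+3·2 = 13 | 2·4+1·5 = 13
G: 6·2+3·0+2·3+3·0 = 18 | 2·5+1·8 = 18
Y: 6·1+3·3+2·0+3·0 = 15 | 2·5+1·5 = 15
gcd(6,3,2,3,2,1) = 1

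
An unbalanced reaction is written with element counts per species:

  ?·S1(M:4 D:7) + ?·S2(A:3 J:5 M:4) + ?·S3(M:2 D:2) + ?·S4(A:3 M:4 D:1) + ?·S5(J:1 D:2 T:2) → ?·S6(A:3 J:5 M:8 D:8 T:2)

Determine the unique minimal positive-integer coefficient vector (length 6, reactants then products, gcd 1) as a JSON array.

A: 3·0+4·3+4·0+1·3+5·0 = 15 | 5·3 = 15
J: 3·0+4·5+4·0+1·0+5·1 = 25 | 5·5 = 25
M: 3·4+4·4+4·2+1·4+5·0 = 40 | 5·8 = 40
D: 3·7+4·0+4·2+1·1+5·2 = 40 | 5·8 = 40
T: 3·0+4·0+4·0+1·0+5·2 = 10 | 5·2 = 10
gcd(3,4,4,1,5,5) = 1

Coefficients: [3, 4, 4, 1, 5, 5]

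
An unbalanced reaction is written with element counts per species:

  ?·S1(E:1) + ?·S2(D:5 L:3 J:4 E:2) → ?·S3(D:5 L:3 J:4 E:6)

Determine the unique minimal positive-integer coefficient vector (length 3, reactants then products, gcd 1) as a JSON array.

Coefficients: [4, 1, 1]

D: 4·0+1·5 = 5 | 1·5 = 5
L: 4·0+1·3 = 3 | 1·3 = 3
J: 4·0+1·4 = 4 | 1·4 = 4
E: 4·1+1·2 = 6 | 1·6 = 6
gcd(4,1,1) = 1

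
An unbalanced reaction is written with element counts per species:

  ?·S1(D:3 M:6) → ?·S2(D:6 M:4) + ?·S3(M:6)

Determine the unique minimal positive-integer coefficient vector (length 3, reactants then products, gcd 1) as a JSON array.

D: 6·3 = 18 | 3·6+4·0 = 18
M: 6·6 = 36 | 3·4+4·6 = 36
gcd(6,3,4) = 1

Coefficients: [6, 3, 4]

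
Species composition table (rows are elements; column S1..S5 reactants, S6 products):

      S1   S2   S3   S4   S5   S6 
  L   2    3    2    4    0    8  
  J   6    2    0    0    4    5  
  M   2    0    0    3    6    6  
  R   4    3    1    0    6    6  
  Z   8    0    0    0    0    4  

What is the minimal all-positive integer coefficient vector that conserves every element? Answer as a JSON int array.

Coefficients: [3, 2, 6, 6, 2, 6]

L: 3·2+2·3+6·2+6·4+2·0 = 48 | 6·8 = 48
J: 3·6+2·2+6·0+6·0+2·4 = 30 | 6·5 = 30
M: 3·2+2·0+6·0+6·3+2·6 = 36 | 6·6 = 36
R: 3·4+2·3+6·1+6·0+2·6 = 36 | 6·6 = 36
Z: 3·8+2·0+6·0+6·0+2·0 = 24 | 6·4 = 24
gcd(3,2,6,6,2,6) = 1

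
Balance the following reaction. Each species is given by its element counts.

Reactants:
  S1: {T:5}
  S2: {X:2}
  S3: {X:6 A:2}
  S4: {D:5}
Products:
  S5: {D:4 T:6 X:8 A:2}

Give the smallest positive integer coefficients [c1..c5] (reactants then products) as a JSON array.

Coefficients: [6, 5, 5, 4, 5]

D: 6·0+5·0+5·0+4·5 = 20 | 5·4 = 20
T: 6·5+5·0+5·0+4·0 = 30 | 5·6 = 30
X: 6·0+5·2+5·6+4·0 = 40 | 5·8 = 40
A: 6·0+5·0+5·2+4·0 = 10 | 5·2 = 10
gcd(6,5,5,4,5) = 1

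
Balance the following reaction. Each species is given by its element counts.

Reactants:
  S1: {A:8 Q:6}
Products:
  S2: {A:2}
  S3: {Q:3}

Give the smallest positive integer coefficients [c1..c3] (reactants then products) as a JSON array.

A: 1·8 = 8 | 4·2+2·0 = 8
Q: 1·6 = 6 | 4·0+2·3 = 6
gcd(1,4,2) = 1

Coefficients: [1, 4, 2]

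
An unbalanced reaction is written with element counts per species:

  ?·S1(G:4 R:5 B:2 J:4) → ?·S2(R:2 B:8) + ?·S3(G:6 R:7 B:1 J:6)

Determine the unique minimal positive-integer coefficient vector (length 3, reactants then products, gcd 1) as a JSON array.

Coefficients: [6, 1, 4]

G: 6·4 = 24 | 1·0+4·6 = 24
R: 6·5 = 30 | 1·2+4·7 = 30
B: 6·2 = 12 | 1·8+4·1 = 12
J: 6·4 = 24 | 1·0+4·6 = 24
gcd(6,1,4) = 1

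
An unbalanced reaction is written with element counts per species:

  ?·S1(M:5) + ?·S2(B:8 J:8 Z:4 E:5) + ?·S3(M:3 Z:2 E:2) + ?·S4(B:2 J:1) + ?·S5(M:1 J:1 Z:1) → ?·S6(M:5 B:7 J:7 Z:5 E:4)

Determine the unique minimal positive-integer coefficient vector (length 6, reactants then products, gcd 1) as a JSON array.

Coefficients: [1, 2, 3, 6, 6, 4]

M: 1·5+2·0+3·3+6·0+6·1 = 20 | 4·5 = 20
B: 1·0+2·8+3·0+6·2+6·0 = 28 | 4·7 = 28
J: 1·0+2·8+3·0+6·1+6·1 = 28 | 4·7 = 28
Z: 1·0+2·4+3·2+6·0+6·1 = 20 | 4·5 = 20
E: 1·0+2·5+3·2+6·0+6·0 = 16 | 4·4 = 16
gcd(1,2,3,6,6,4) = 1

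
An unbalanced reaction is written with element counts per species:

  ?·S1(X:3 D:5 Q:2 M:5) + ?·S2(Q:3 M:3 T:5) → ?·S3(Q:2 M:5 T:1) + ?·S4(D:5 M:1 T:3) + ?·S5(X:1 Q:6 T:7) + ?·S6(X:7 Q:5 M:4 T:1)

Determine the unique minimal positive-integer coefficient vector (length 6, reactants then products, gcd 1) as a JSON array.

Coefficients: [5, 6, 6, 5, 1, 2]

X: 5·3+6·0 = 15 | 6·0+5·0+1·1+2·7 = 15
D: 5·5+6·0 = 25 | 6·0+5·5+1·0+2·0 = 25
Q: 5·2+6·3 = 28 | 6·2+5·0+1·6+2·5 = 28
M: 5·5+6·3 = 43 | 6·5+5·1+1·0+2·4 = 43
T: 5·0+6·5 = 30 | 6·1+5·3+1·7+2·1 = 30
gcd(5,6,6,5,1,2) = 1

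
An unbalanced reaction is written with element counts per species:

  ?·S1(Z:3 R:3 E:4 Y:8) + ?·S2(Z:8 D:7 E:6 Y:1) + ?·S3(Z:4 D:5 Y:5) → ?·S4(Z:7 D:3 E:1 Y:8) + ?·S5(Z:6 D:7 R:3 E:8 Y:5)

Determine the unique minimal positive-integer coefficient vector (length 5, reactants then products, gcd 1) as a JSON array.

Coefficients: [6, 5, 5, 6, 6]

Z: 6·3+5·8+5·4 = 78 | 6·7+6·6 = 78
D: 6·0+5·7+5·5 = 60 | 6·3+6·7 = 60
R: 6·3+5·0+5·0 = 18 | 6·0+6·3 = 18
E: 6·4+5·6+5·0 = 54 | 6·1+6·8 = 54
Y: 6·8+5·1+5·5 = 78 | 6·8+6·5 = 78
gcd(6,5,5,6,6) = 1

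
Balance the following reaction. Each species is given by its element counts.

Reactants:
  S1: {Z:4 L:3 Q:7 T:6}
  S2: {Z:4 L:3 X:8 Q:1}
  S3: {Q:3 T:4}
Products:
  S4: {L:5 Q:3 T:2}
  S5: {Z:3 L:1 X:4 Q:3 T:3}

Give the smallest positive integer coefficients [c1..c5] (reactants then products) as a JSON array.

Coefficients: [1, 2, 2, 1, 4]

Z: 1·4+2·4+2·0 = 12 | 1·0+4·3 = 12
L: 1·3+2·3+2·0 = 9 | 1·5+4·1 = 9
X: 1·0+2·8+2·0 = 16 | 1·0+4·4 = 16
Q: 1·7+2·1+2·3 = 15 | 1·3+4·3 = 15
T: 1·6+2·0+2·4 = 14 | 1·2+4·3 = 14
gcd(1,2,2,1,4) = 1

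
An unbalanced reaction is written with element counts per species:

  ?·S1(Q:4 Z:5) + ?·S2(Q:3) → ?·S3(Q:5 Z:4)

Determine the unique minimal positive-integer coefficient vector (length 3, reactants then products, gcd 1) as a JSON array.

Q: 4·4+3·3 = 25 | 5·5 = 25
Z: 4·5+3·0 = 20 | 5·4 = 20
gcd(4,3,5) = 1

Coefficients: [4, 3, 5]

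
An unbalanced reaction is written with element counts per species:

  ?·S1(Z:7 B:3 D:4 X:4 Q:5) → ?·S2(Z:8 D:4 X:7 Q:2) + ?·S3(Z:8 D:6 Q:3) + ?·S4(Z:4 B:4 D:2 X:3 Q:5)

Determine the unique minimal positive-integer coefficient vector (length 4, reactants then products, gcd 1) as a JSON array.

Coefficients: [4, 1, 1, 3]

Z: 4·7 = 28 | 1·8+1·8+3·4 = 28
B: 4·3 = 12 | 1·0+1·0+3·4 = 12
D: 4·4 = 16 | 1·4+1·6+3·2 = 16
X: 4·4 = 16 | 1·7+1·0+3·3 = 16
Q: 4·5 = 20 | 1·2+1·3+3·5 = 20
gcd(4,1,1,3) = 1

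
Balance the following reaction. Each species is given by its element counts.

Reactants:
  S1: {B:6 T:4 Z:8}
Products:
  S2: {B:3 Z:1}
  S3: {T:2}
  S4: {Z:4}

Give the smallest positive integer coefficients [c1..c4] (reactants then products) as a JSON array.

Coefficients: [2, 4, 4, 3]

B: 2·6 = 12 | 4·3+4·0+3·0 = 12
T: 2·4 = 8 | 4·0+4·2+3·0 = 8
Z: 2·8 = 16 | 4·1+4·0+3·4 = 16
gcd(2,4,4,3) = 1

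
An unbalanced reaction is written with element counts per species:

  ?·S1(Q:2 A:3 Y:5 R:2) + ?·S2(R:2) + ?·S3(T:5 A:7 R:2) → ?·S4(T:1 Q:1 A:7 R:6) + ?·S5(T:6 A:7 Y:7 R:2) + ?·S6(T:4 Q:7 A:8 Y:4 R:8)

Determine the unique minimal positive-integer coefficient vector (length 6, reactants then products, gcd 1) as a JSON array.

Coefficients: [5, 6, 5, 3, 3, 1]

T: 5·0+6·0+5·5 = 25 | 3·1+3·6+1·4 = 25
Q: 5·2+6·0+5·0 = 10 | 3·1+3·0+1·7 = 10
A: 5·3+6·0+5·7 = 50 | 3·7+3·7+1·8 = 50
Y: 5·5+6·0+5·0 = 25 | 3·0+3·7+1·4 = 25
R: 5·2+6·2+5·2 = 32 | 3·6+3·2+1·8 = 32
gcd(5,6,5,3,3,1) = 1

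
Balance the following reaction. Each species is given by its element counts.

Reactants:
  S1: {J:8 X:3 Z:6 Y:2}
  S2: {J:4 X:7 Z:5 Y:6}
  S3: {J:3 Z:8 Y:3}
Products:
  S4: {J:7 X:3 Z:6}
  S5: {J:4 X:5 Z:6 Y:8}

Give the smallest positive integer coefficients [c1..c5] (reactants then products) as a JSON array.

Coefficients: [5, 4, 2, 6, 5]

J: 5·8+4·4+2·3 = 62 | 6·7+5·4 = 62
X: 5·3+4·7+2·0 = 43 | 6·3+5·5 = 43
Z: 5·6+4·5+2·8 = 66 | 6·6+5·6 = 66
Y: 5·2+4·6+2·3 = 40 | 6·0+5·8 = 40
gcd(5,4,2,6,5) = 1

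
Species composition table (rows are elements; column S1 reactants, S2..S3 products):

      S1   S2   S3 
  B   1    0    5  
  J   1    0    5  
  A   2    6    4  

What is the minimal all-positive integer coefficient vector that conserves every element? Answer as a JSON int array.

B: 5·1 = 5 | 1·0+1·5 = 5
J: 5·1 = 5 | 1·0+1·5 = 5
A: 5·2 = 10 | 1·6+1·4 = 10
gcd(5,1,1) = 1

Coefficients: [5, 1, 1]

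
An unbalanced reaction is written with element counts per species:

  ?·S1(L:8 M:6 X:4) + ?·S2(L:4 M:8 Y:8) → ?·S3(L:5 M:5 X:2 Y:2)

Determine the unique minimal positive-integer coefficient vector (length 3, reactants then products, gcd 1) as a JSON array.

Coefficients: [2, 1, 4]

L: 2·8+1·4 = 20 | 4·5 = 20
M: 2·6+1·8 = 20 | 4·5 = 20
X: 2·4+1·0 = 8 | 4·2 = 8
Y: 2·0+1·8 = 8 | 4·2 = 8
gcd(2,1,4) = 1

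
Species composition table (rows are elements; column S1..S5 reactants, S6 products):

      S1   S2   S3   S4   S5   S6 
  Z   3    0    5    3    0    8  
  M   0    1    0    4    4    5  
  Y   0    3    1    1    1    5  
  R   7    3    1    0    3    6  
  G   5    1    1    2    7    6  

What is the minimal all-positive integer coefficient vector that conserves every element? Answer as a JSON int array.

Z: 1·3+5·0+5·5+4·3+1·0 = 40 | 5·8 = 40
M: 1·0+5·1+5·0+4·4+1·4 = 25 | 5·5 = 25
Y: 1·0+5·3+5·1+4·1+1·1 = 25 | 5·5 = 25
R: 1·7+5·3+5·1+4·0+1·3 = 30 | 5·6 = 30
G: 1·5+5·1+5·1+4·2+1·7 = 30 | 5·6 = 30
gcd(1,5,5,4,1,5) = 1

Coefficients: [1, 5, 5, 4, 1, 5]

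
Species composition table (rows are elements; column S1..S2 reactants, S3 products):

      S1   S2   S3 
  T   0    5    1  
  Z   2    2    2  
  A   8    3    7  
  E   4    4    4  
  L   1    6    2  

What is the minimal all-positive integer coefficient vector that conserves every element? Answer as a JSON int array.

Coefficients: [4, 1, 5]

T: 4·0+1·5 = 5 | 5·1 = 5
Z: 4·2+1·2 = 10 | 5·2 = 10
A: 4·8+1·3 = 35 | 5·7 = 35
E: 4·4+1·4 = 20 | 5·4 = 20
L: 4·1+1·6 = 10 | 5·2 = 10
gcd(4,1,5) = 1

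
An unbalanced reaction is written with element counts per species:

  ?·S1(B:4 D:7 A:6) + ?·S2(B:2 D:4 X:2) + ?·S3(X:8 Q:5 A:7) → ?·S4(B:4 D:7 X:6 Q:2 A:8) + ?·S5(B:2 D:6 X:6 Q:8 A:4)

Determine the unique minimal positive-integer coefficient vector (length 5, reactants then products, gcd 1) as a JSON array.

B: 4·4+5·2+4·0 = 26 | 6·4+1·2 = 26
D: 4·7+5·4+4·0 = 48 | 6·7+1·6 = 48
X: 4·0+5·2+4·8 = 42 | 6·6+1·6 = 42
Q: 4·0+5·0+4·5 = 20 | 6·2+1·8 = 20
A: 4·6+5·0+4·7 = 52 | 6·8+1·4 = 52
gcd(4,5,4,6,1) = 1

Coefficients: [4, 5, 4, 6, 1]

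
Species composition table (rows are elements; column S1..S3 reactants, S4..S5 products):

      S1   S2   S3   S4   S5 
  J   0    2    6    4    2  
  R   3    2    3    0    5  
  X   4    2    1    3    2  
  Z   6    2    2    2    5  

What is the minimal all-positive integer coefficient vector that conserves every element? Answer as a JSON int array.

J: 3·0+1·2+3·6 = 20 | 3·4+4·2 = 20
R: 3·3+1·2+3·3 = 20 | 3·0+4·5 = 20
X: 3·4+1·2+3·1 = 17 | 3·3+4·2 = 17
Z: 3·6+1·2+3·2 = 26 | 3·2+4·5 = 26
gcd(3,1,3,3,4) = 1

Coefficients: [3, 1, 3, 3, 4]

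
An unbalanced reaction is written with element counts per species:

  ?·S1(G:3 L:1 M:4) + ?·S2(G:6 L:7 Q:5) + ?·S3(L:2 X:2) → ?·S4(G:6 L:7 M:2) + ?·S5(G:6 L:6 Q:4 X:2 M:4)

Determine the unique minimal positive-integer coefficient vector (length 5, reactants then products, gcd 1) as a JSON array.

G: 6·3+4·6+5·0 = 42 | 2·6+5·6 = 42
L: 6·1+4·7+5·2 = 44 | 2·7+5·6 = 44
Q: 6·0+4·5+5·0 = 20 | 2·0+5·4 = 20
X: 6·0+4·0+5·2 = 10 | 2·0+5·2 = 10
M: 6·4+4·0+5·0 = 24 | 2·2+5·4 = 24
gcd(6,4,5,2,5) = 1

Coefficients: [6, 4, 5, 2, 5]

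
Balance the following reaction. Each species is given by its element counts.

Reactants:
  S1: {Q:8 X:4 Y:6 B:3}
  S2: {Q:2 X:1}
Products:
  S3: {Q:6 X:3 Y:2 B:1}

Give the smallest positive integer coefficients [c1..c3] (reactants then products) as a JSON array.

Coefficients: [1, 5, 3]

Q: 1·8+5·2 = 18 | 3·6 = 18
X: 1·4+5·1 = 9 | 3·3 = 9
Y: 1·6+5·0 = 6 | 3·2 = 6
B: 1·3+5·0 = 3 | 3·1 = 3
gcd(1,5,3) = 1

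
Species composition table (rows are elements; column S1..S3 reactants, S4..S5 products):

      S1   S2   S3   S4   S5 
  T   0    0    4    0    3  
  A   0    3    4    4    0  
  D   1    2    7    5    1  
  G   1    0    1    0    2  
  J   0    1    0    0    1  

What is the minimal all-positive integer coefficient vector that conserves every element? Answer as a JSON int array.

T: 5·0+4·0+3·4 = 12 | 6·0+4·3 = 12
A: 5·0+4·3+3·4 = 24 | 6·4+4·0 = 24
D: 5·1+4·2+3·7 = 34 | 6·5+4·1 = 34
G: 5·1+4·0+3·1 = 8 | 6·0+4·2 = 8
J: 5·0+4·1+3·0 = 4 | 6·0+4·1 = 4
gcd(5,4,3,6,4) = 1

Coefficients: [5, 4, 3, 6, 4]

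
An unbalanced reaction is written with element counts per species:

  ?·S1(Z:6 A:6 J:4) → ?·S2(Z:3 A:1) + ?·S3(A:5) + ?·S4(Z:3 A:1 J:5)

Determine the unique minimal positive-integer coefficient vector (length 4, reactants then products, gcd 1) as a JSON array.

Coefficients: [5, 6, 4, 4]

Z: 5·6 = 30 | 6·3+4·0+4·3 = 30
A: 5·6 = 30 | 6·1+4·5+4·1 = 30
J: 5·4 = 20 | 6·0+4·0+4·5 = 20
gcd(5,6,4,4) = 1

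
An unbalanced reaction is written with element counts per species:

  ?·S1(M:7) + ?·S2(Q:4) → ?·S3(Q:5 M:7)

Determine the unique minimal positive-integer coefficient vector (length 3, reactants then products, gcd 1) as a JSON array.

Q: 4·0+5·4 = 20 | 4·5 = 20
M: 4·7+5·0 = 28 | 4·7 = 28
gcd(4,5,4) = 1

Coefficients: [4, 5, 4]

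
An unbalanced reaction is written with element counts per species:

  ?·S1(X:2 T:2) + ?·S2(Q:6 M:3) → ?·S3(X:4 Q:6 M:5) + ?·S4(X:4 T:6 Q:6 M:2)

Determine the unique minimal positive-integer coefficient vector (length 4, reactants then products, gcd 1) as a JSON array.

X: 6·2+3·0 = 12 | 1·4+2·4 = 12
T: 6·2+3·0 = 12 | 1·0+2·6 = 12
Q: 6·0+3·6 = 18 | 1·6+2·6 = 18
M: 6·0+3·3 = 9 | 1·5+2·2 = 9
gcd(6,3,1,2) = 1

Coefficients: [6, 3, 1, 2]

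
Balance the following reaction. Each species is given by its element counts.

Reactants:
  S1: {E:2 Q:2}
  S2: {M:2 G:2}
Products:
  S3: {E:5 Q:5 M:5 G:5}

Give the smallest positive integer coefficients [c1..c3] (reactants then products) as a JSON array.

E: 5·2+5·0 = 10 | 2·5 = 10
Q: 5·2+5·0 = 10 | 2·5 = 10
M: 5·0+5·2 = 10 | 2·5 = 10
G: 5·0+5·2 = 10 | 2·5 = 10
gcd(5,5,2) = 1

Coefficients: [5, 5, 2]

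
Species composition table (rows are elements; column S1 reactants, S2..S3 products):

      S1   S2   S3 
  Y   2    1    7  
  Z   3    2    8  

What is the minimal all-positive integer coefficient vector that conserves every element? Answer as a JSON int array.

Y: 6·2 = 12 | 5·1+1·7 = 12
Z: 6·3 = 18 | 5·2+1·8 = 18
gcd(6,5,1) = 1

Coefficients: [6, 5, 1]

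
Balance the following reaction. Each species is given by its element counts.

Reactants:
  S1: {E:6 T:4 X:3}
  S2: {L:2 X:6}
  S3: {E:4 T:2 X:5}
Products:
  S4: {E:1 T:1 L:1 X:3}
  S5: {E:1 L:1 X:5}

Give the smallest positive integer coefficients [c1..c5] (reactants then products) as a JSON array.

E: 1·6+5·0+1·4 = 10 | 6·1+4·1 = 10
T: 1·4+5·0+1·2 = 6 | 6·1+4·0 = 6
L: 1·0+5·2+1·0 = 10 | 6·1+4·1 = 10
X: 1·3+5·6+1·5 = 38 | 6·3+4·5 = 38
gcd(1,5,1,6,4) = 1

Coefficients: [1, 5, 1, 6, 4]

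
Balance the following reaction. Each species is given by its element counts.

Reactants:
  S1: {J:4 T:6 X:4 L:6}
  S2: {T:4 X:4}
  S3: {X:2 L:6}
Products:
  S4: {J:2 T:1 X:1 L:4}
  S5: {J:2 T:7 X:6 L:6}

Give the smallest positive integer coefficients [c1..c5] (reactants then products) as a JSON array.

Coefficients: [5, 1, 3, 6, 4]

J: 5·4+1·0+3·0 = 20 | 6·2+4·2 = 20
T: 5·6+1·4+3·0 = 34 | 6·1+4·7 = 34
X: 5·4+1·4+3·2 = 30 | 6·1+4·6 = 30
L: 5·6+1·0+3·6 = 48 | 6·4+4·6 = 48
gcd(5,1,3,6,4) = 1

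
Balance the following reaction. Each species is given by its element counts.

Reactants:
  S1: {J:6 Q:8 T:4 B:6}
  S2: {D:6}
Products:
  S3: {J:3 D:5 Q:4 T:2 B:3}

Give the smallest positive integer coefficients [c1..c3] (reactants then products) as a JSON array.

J: 3·6+5·0 = 18 | 6·3 = 18
D: 3·0+5·6 = 30 | 6·5 = 30
Q: 3·8+5·0 = 24 | 6·4 = 24
T: 3·4+5·0 = 12 | 6·2 = 12
B: 3·6+5·0 = 18 | 6·3 = 18
gcd(3,5,6) = 1

Coefficients: [3, 5, 6]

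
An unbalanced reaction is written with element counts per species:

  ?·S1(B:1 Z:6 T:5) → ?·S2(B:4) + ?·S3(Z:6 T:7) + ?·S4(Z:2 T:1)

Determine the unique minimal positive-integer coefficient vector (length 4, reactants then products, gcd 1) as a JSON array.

B: 4·1 = 4 | 1·4+2·0+6·0 = 4
Z: 4·6 = 24 | 1·0+2·6+6·2 = 24
T: 4·5 = 20 | 1·0+2·7+6·1 = 20
gcd(4,1,2,6) = 1

Coefficients: [4, 1, 2, 6]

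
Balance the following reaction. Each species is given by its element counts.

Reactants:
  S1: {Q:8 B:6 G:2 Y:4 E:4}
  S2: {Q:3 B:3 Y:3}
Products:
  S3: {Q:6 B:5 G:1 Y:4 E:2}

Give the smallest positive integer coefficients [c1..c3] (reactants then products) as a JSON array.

Coefficients: [3, 4, 6]

Q: 3·8+4·3 = 36 | 6·6 = 36
B: 3·6+4·3 = 30 | 6·5 = 30
G: 3·2+4·0 = 6 | 6·1 = 6
Y: 3·4+4·3 = 24 | 6·4 = 24
E: 3·4+4·0 = 12 | 6·2 = 12
gcd(3,4,6) = 1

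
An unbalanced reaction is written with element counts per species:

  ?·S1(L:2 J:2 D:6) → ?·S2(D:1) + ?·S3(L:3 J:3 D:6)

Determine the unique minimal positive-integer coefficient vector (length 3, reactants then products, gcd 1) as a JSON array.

Coefficients: [3, 6, 2]

L: 3·2 = 6 | 6·0+2·3 = 6
J: 3·2 = 6 | 6·0+2·3 = 6
D: 3·6 = 18 | 6·1+2·6 = 18
gcd(3,6,2) = 1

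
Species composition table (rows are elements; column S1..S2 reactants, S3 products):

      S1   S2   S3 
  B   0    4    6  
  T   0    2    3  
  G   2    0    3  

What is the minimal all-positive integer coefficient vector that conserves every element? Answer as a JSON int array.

B: 3·0+3·4 = 12 | 2·6 = 12
T: 3·0+3·2 = 6 | 2·3 = 6
G: 3·2+3·0 = 6 | 2·3 = 6
gcd(3,3,2) = 1

Coefficients: [3, 3, 2]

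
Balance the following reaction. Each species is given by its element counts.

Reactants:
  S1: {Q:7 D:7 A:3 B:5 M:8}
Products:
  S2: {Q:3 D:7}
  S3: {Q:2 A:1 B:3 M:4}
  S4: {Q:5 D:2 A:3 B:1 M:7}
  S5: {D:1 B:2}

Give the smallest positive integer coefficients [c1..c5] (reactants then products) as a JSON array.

Q: 5·7 = 35 | 3·3+3·2+4·5+6·0 = 35
D: 5·7 = 35 | 3·7+3·0+4·2+6·1 = 35
A: 5·3 = 15 | 3·0+3·1+4·3+6·0 = 15
B: 5·5 = 25 | 3·0+3·3+4·1+6·2 = 25
M: 5·8 = 40 | 3·0+3·4+4·7+6·0 = 40
gcd(5,3,3,4,6) = 1

Coefficients: [5, 3, 3, 4, 6]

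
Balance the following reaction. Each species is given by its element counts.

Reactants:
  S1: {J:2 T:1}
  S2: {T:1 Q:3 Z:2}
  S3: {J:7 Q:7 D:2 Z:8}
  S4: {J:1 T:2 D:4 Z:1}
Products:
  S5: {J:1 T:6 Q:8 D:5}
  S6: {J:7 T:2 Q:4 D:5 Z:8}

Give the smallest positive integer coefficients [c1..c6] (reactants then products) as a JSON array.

Coefficients: [2, 2, 2, 4, 1, 3]

J: 2·2+2·0+2·7+4·1 = 22 | 1·1+3·7 = 22
T: 2·1+2·1+2·0+4·2 = 12 | 1·6+3·2 = 12
Q: 2·0+2·3+2·7+4·0 = 20 | 1·8+3·4 = 20
D: 2·0+2·0+2·2+4·4 = 20 | 1·5+3·5 = 20
Z: 2·0+2·2+2·8+4·1 = 24 | 1·0+3·8 = 24
gcd(2,2,2,4,1,3) = 1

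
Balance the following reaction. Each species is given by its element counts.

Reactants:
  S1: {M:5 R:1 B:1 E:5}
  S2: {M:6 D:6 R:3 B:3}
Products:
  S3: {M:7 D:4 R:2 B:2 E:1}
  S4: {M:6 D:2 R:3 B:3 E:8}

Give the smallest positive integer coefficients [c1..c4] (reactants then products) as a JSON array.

M: 6·5+5·6 = 60 | 6·7+3·6 = 60
D: 6·0+5·6 = 30 | 6·4+3·2 = 30
R: 6·1+5·3 = 21 | 6·2+3·3 = 21
B: 6·1+5·3 = 21 | 6·2+3·3 = 21
E: 6·5+5·0 = 30 | 6·1+3·8 = 30
gcd(6,5,6,3) = 1

Coefficients: [6, 5, 6, 3]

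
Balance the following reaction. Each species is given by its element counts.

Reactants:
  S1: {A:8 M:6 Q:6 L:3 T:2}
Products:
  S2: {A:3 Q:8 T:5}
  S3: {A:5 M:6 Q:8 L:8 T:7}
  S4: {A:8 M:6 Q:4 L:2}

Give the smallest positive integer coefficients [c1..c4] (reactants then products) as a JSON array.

A: 6·8 = 48 | 1·3+1·5+5·8 = 48
M: 6·6 = 36 | 1·0+1·6+5·6 = 36
Q: 6·6 = 36 | 1·8+1·8+5·4 = 36
L: 6·3 = 18 | 1·0+1·8+5·2 = 18
T: 6·2 = 12 | 1·5+1·7+5·0 = 12
gcd(6,1,1,5) = 1

Coefficients: [6, 1, 1, 5]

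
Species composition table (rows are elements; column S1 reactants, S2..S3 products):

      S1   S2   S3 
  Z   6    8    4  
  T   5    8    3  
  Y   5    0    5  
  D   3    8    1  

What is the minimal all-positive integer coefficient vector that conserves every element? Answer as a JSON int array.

Z: 4·6 = 24 | 1·8+4·4 = 24
T: 4·5 = 20 | 1·8+4·3 = 20
Y: 4·5 = 20 | 1·0+4·5 = 20
D: 4·3 = 12 | 1·8+4·1 = 12
gcd(4,1,4) = 1

Coefficients: [4, 1, 4]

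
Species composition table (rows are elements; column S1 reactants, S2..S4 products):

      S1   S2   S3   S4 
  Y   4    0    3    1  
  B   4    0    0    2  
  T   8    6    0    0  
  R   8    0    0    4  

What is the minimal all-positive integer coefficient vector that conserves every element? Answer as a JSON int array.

Y: 3·4 = 12 | 4·0+2·3+6·1 = 12
B: 3·4 = 12 | 4·0+2·0+6·2 = 12
T: 3·8 = 24 | 4·6+2·0+6·0 = 24
R: 3·8 = 24 | 4·0+2·0+6·4 = 24
gcd(3,4,2,6) = 1

Coefficients: [3, 4, 2, 6]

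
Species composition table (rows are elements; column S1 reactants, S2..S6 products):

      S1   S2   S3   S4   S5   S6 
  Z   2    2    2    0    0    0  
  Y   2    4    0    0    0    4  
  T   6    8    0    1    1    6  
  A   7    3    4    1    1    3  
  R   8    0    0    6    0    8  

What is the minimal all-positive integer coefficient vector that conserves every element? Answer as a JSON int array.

Coefficients: [4, 1, 3, 4, 6, 1]

Z: 4·2 = 8 | 1·2+3·2+4·0+6·0+1·0 = 8
Y: 4·2 = 8 | 1·4+3·0+4·0+6·0+1·4 = 8
T: 4·6 = 24 | 1·8+3·0+4·1+6·1+1·6 = 24
A: 4·7 = 28 | 1·3+3·4+4·1+6·1+1·3 = 28
R: 4·8 = 32 | 1·0+3·0+4·6+6·0+1·8 = 32
gcd(4,1,3,4,6,1) = 1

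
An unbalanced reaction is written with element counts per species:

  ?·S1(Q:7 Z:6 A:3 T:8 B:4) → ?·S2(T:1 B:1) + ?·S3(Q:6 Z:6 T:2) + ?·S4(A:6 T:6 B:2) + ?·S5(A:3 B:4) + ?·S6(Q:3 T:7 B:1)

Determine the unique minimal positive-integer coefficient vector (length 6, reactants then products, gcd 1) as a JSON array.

Coefficients: [3, 5, 3, 1, 1, 1]

Q: 3·7 = 21 | 5·0+3·6+1·0+1·0+1·3 = 21
Z: 3·6 = 18 | 5·0+3·6+1·0+1·0+1·0 = 18
A: 3·3 = 9 | 5·0+3·0+1·6+1·3+1·0 = 9
T: 3·8 = 24 | 5·1+3·2+1·6+1·0+1·7 = 24
B: 3·4 = 12 | 5·1+3·0+1·2+1·4+1·1 = 12
gcd(3,5,3,1,1,1) = 1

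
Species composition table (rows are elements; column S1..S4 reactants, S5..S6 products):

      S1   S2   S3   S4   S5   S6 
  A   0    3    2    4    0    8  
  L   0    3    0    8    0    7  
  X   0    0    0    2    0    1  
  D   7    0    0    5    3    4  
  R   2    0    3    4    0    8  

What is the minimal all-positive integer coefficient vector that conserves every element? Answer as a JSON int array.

A: 3·0+4·3+6·2+2·4 = 32 | 5·0+4·8 = 32
L: 3·0+4·3+6·0+2·8 = 28 | 5·0+4·7 = 28
X: 3·0+4·0+6·0+2·2 = 4 | 5·0+4·1 = 4
D: 3·7+4·0+6·0+2·5 = 31 | 5·3+4·4 = 31
R: 3·2+4·0+6·3+2·4 = 32 | 5·0+4·8 = 32
gcd(3,4,6,2,5,4) = 1

Coefficients: [3, 4, 6, 2, 5, 4]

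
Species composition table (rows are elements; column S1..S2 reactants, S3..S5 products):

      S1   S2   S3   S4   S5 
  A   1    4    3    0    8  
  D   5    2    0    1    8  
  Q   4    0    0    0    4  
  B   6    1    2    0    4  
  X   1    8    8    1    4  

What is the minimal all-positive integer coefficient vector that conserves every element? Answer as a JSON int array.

A: 1·1+4·4 = 17 | 3·3+5·0+1·8 = 17
D: 1·5+4·2 = 13 | 3·0+5·1+1·8 = 13
Q: 1·4+4·0 = 4 | 3·0+5·0+1·4 = 4
B: 1·6+4·1 = 10 | 3·2+5·0+1·4 = 10
X: 1·1+4·8 = 33 | 3·8+5·1+1·4 = 33
gcd(1,4,3,5,1) = 1

Coefficients: [1, 4, 3, 5, 1]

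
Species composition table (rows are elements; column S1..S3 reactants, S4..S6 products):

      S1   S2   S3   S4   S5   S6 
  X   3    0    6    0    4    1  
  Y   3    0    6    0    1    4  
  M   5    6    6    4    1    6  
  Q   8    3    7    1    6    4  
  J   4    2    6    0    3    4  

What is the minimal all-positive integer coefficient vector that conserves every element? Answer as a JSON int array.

Coefficients: [4, 4, 3, 5, 6, 6]

X: 4·3+4·0+3·6 = 30 | 5·0+6·4+6·1 = 30
Y: 4·3+4·0+3·6 = 30 | 5·0+6·1+6·4 = 30
M: 4·5+4·6+3·6 = 62 | 5·4+6·1+6·6 = 62
Q: 4·8+4·3+3·7 = 65 | 5·1+6·6+6·4 = 65
J: 4·4+4·2+3·6 = 42 | 5·0+6·3+6·4 = 42
gcd(4,4,3,5,6,6) = 1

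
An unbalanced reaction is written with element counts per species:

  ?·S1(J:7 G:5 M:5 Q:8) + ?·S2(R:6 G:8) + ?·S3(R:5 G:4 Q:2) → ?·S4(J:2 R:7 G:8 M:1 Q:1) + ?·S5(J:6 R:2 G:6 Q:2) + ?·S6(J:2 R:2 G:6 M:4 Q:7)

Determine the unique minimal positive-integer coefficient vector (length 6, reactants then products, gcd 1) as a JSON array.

Coefficients: [4, 5, 2, 4, 2, 4]

J: 4·7+5·0+2·0 = 28 | 4·2+2·6+4·2 = 28
R: 4·0+5·6+2·5 = 40 | 4·7+2·2+4·2 = 40
G: 4·5+5·8+2·4 = 68 | 4·8+2·6+4·6 = 68
M: 4·5+5·0+2·0 = 20 | 4·1+2·0+4·4 = 20
Q: 4·8+5·0+2·2 = 36 | 4·1+2·2+4·7 = 36
gcd(4,5,2,4,2,4) = 1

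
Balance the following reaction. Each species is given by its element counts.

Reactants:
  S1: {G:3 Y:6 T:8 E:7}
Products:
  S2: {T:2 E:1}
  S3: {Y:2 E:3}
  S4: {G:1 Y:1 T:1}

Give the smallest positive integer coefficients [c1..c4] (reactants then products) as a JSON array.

Coefficients: [2, 5, 3, 6]

G: 2·3 = 6 | 5·0+3·0+6·1 = 6
Y: 2·6 = 12 | 5·0+3·2+6·1 = 12
T: 2·8 = 16 | 5·2+3·0+6·1 = 16
E: 2·7 = 14 | 5·1+3·3+6·0 = 14
gcd(2,5,3,6) = 1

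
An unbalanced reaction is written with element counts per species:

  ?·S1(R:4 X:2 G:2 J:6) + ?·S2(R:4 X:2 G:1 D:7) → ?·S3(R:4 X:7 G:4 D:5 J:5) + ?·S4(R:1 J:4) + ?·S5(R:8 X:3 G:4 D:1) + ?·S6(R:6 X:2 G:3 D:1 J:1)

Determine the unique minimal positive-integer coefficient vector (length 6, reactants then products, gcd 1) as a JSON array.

Coefficients: [5, 1, 1, 6, 1, 1]

R: 5·4+1·4 = 24 | 1·4+6·1+1·8+1·6 = 24
X: 5·2+1·2 = 12 | 1·7+6·0+1·3+1·2 = 12
G: 5·2+1·1 = 11 | 1·4+6·0+1·4+1·3 = 11
D: 5·0+1·7 = 7 | 1·5+6·0+1·1+1·1 = 7
J: 5·6+1·0 = 30 | 1·5+6·4+1·0+1·1 = 30
gcd(5,1,1,6,1,1) = 1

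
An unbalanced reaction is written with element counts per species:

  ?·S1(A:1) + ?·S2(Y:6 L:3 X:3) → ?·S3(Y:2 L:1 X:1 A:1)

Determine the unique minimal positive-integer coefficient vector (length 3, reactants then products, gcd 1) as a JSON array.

Y: 3·0+1·6 = 6 | 3·2 = 6
L: 3·0+1·3 = 3 | 3·1 = 3
X: 3·0+1·3 = 3 | 3·1 = 3
A: 3·1+1·0 = 3 | 3·1 = 3
gcd(3,1,3) = 1

Coefficients: [3, 1, 3]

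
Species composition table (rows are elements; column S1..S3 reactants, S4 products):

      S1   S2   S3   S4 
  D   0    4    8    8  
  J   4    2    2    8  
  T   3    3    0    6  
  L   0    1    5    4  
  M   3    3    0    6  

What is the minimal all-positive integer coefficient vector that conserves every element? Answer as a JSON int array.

D: 4·0+2·4+2·8 = 24 | 3·8 = 24
J: 4·4+2·2+2·2 = 24 | 3·8 = 24
T: 4·3+2·3+2·0 = 18 | 3·6 = 18
L: 4·0+2·1+2·5 = 12 | 3·4 = 12
M: 4·3+2·3+2·0 = 18 | 3·6 = 18
gcd(4,2,2,3) = 1

Coefficients: [4, 2, 2, 3]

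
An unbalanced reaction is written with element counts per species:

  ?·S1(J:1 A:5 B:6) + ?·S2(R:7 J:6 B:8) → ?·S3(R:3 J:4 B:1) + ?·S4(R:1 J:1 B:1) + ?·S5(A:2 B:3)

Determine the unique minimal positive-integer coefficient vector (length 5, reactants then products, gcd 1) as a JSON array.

Coefficients: [2, 1, 1, 4, 5]

R: 2·0+1·7 = 7 | 1·3+4·1+5·0 = 7
J: 2·1+1·6 = 8 | 1·4+4·1+5·0 = 8
A: 2·5+1·0 = 10 | 1·0+4·0+5·2 = 10
B: 2·6+1·8 = 20 | 1·1+4·1+5·3 = 20
gcd(2,1,1,4,5) = 1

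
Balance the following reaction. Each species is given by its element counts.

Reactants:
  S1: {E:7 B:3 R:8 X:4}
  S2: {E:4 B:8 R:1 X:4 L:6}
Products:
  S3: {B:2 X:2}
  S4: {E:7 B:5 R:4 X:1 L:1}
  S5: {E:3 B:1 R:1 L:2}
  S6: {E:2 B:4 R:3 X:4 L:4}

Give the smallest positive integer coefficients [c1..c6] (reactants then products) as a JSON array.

E: 2·7+3·4 = 26 | 3·0+2·7+2·3+3·2 = 26
B: 2·3+3·8 = 30 | 3·2+2·5+2·1+3·4 = 30
R: 2·8+3·1 = 19 | 3·0+2·4+2·1+3·3 = 19
X: 2·4+3·4 = 20 | 3·2+2·1+2·0+3·4 = 20
L: 2·0+3·6 = 18 | 3·0+2·1+2·2+3·4 = 18
gcd(2,3,3,2,2,3) = 1

Coefficients: [2, 3, 3, 2, 2, 3]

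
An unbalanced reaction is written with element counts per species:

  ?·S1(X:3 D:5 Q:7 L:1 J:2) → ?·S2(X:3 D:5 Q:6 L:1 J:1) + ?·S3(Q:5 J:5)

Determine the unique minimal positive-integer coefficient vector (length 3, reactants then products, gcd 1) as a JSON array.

X: 5·3 = 15 | 5·3+1·0 = 15
D: 5·5 = 25 | 5·5+1·0 = 25
Q: 5·7 = 35 | 5·6+1·5 = 35
L: 5·1 = 5 | 5·1+1·0 = 5
J: 5·2 = 10 | 5·1+1·5 = 10
gcd(5,5,1) = 1

Coefficients: [5, 5, 1]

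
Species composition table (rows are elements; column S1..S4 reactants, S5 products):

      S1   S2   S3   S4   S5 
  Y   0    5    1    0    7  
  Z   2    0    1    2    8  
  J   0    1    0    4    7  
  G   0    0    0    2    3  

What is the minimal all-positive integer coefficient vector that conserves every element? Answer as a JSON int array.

Coefficients: [3, 2, 4, 3, 2]

Y: 3·0+2·5+4·1+3·0 = 14 | 2·7 = 14
Z: 3·2+2·0+4·1+3·2 = 16 | 2·8 = 16
J: 3·0+2·1+4·0+3·4 = 14 | 2·7 = 14
G: 3·0+2·0+4·0+3·2 = 6 | 2·3 = 6
gcd(3,2,4,3,2) = 1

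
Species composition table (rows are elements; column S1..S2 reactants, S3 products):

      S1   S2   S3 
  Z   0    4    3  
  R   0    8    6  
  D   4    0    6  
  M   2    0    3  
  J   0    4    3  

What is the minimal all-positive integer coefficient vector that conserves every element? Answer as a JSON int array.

Z: 6·0+3·4 = 12 | 4·3 = 12
R: 6·0+3·8 = 24 | 4·6 = 24
D: 6·4+3·0 = 24 | 4·6 = 24
M: 6·2+3·0 = 12 | 4·3 = 12
J: 6·0+3·4 = 12 | 4·3 = 12
gcd(6,3,4) = 1

Coefficients: [6, 3, 4]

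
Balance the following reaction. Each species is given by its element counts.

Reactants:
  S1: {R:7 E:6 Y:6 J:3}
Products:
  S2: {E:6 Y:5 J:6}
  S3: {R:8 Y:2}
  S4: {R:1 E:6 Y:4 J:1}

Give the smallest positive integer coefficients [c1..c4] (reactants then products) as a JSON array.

Coefficients: [5, 2, 4, 3]

R: 5·7 = 35 | 2·0+4·8+3·1 = 35
E: 5·6 = 30 | 2·6+4·0+3·6 = 30
Y: 5·6 = 30 | 2·5+4·2+3·4 = 30
J: 5·3 = 15 | 2·6+4·0+3·1 = 15
gcd(5,2,4,3) = 1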